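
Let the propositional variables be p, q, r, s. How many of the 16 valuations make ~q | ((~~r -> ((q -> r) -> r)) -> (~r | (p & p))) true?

14

Initial set: {(~q | ((~~r -> ((q -> r) -> r)) -> (~r | (p & p))))}.
(~q | ((~~r -> ((q -> r) -> r)) -> (~r | (p & p)))): β-rule — branch into ~q  //  ((~~r -> ((q -> r) -> r)) -> (~r | (p & p))).
  branch 1 (add ~q):
    ○ open, literals {q=F}.
  branch 2 (add ((~~r -> ((q -> r) -> r)) -> (~r | (p & p)))):
    ((~~r -> ((q -> r) -> r)) -> (~r | (p & p))): β-rule — branch into ~(~~r -> ((q -> r) -> r))  //  (~r | (p & p)).
      branch 2.1 (add ~(~~r -> ((q -> r) -> r))):
        ~(~~r -> ((q -> r) -> r)): α-rule — add ~~r, ~((q -> r) -> r).
        ~~r: drop double negation, giving r.
        ~((q -> r) -> r): α-rule — add (q -> r), ~r.
        × closes — contains both r and ~r.
      branch 2.2 (add (~r | (p & p))):
        (~r | (p & p)): β-rule — branch into ~r  //  (p & p).
          branch 2.2.1 (add ~r):
            ○ open, literals {r=F}.
          branch 2.2.2 (add (p & p)):
            (p & p): α-rule — add p, p.
            ○ open, literals {p=T}.
1 branch closed, 3 open.
Each open branch fixes some atoms; the unmentioned ones are free. Counting distinct full assignments: branch {q=F} (p, r, s) contributes 8 new; branch {r=F} (p, q, s) contributes 4 new; branch {p=T} (q, r, s) contributes 2 new. Total: 14.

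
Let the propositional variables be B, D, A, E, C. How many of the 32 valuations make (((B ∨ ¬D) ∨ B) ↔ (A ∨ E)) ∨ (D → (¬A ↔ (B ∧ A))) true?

Initial set: {T ((((B ∨ ¬D) ∨ B) ↔ (A ∨ E)) ∨ (D → (¬A ↔ (B ∧ A))))}.
T ((((B ∨ ¬D) ∨ B) ↔ (A ∨ E)) ∨ (D → (¬A ↔ (B ∧ A)))): β-rule — branch into T (((B ∨ ¬D) ∨ B) ↔ (A ∨ E))  //  T (D → (¬A ↔ (B ∧ A))).
  branch 1 (add T (((B ∨ ¬D) ∨ B) ↔ (A ∨ E))):
    T (((B ∨ ¬D) ∨ B) ↔ (A ∨ E)): β-rule — branch into T ((B ∨ ¬D) ∨ B), T (A ∨ E)  //  F ((B ∨ ¬D) ∨ B), F (A ∨ E).
      branch 1.1 (add T ((B ∨ ¬D) ∨ B), T (A ∨ E)):
        T ((B ∨ ¬D) ∨ B): β-rule — branch into T (B ∨ ¬D)  //  T B.
          branch 1.1.1 (add T (B ∨ ¬D)):
            T (A ∨ E): β-rule — branch into T A  //  T E.
              branch 1.1.1.1 (add T A):
                T (B ∨ ¬D): β-rule — branch into T B  //  T ¬D.
                  branch 1.1.1.1.1 (add T B):
                    ○ open, literals {A=true, B=true}.
                  branch 1.1.1.1.2 (add T ¬D):
                    ○ open, literals {A=true, D=false}.
              branch 1.1.1.2 (add T E):
                T (B ∨ ¬D): β-rule — branch into T B  //  T ¬D.
                  branch 1.1.1.2.1 (add T B):
                    ○ open, literals {B=true, E=true}.
                  branch 1.1.1.2.2 (add T ¬D):
                    ○ open, literals {D=false, E=true}.
          branch 1.1.2 (add T B):
            T (A ∨ E): β-rule — branch into T A  //  T E.
              branch 1.1.2.1 (add T A):
                ○ open, literals {A=true, B=true}.
              branch 1.1.2.2 (add T E):
                ○ open, literals {B=true, E=true}.
      branch 1.2 (add F ((B ∨ ¬D) ∨ B), F (A ∨ E)):
        F ((B ∨ ¬D) ∨ B): α-rule — add F (B ∨ ¬D), F B.
        F (A ∨ E): α-rule — add F A, F E.
        F (B ∨ ¬D): α-rule — add F B, F ¬D.
        ○ open, literals {A=false, B=false, D=true, E=false}.
  branch 2 (add T (D → (¬A ↔ (B ∧ A)))):
    T (D → (¬A ↔ (B ∧ A))): β-rule — branch into F D  //  T (¬A ↔ (B ∧ A)).
      branch 2.1 (add F D):
        ○ open, literals {D=false}.
      branch 2.2 (add T (¬A ↔ (B ∧ A))):
        T (¬A ↔ (B ∧ A)): β-rule — branch into T ¬A, T (B ∧ A)  //  F ¬A, F (B ∧ A).
          branch 2.2.1 (add T ¬A, T (B ∧ A)):
            T (B ∧ A): α-rule — add T B, T A.
            × closes — contains both A and ¬A.
          branch 2.2.2 (add F ¬A, F (B ∧ A)):
            F (B ∧ A): β-rule — branch into F B  //  F A.
              branch 2.2.2.1 (add F B):
                ○ open, literals {A=true, B=false}.
              branch 2.2.2.2 (add F A):
                × closes — contains both A and ¬A.
2 branches closed, 9 open.
Each open branch fixes some atoms; the unmentioned ones are free. Counting distinct full assignments: branch {A=true, B=true} (D, E, C) contributes 8 new; branch {A=true, D=false} (B, E, C) contributes 4 new; branch {B=true, E=true} (D, A, C) contributes 4 new; branch {D=false, E=true} (B, A, C) contributes 2 new; branch {A=true, B=true} (D, E, C) contributes 0 new; branch {B=true, E=true} (D, A, C) contributes 0 new; branch {A=false, B=false, D=true, E=false} (C) contributes 2 new; branch {D=false} (B, A, E, C) contributes 4 new; branch {A=true, B=false} (D, E, C) contributes 4 new. Total: 28.

28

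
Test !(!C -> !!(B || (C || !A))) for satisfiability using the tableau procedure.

Satisfiable

Initial set: {!(!C -> !!(B || (C || !A)))}.
!(!C -> !!(B || (C || !A))): α-rule — add !C, !!!(B || (C || !A)).
!!!(B || (C || !A)): drop double negation, giving !(B || (C || !A)).
!(B || (C || !A)): α-rule — add !B, !(C || !A).
!(C || !A): α-rule — add !C, !!A.
○ open, literals {A=T, B=F, C=F}.
0 branches closed, 1 open.
An open branch gives a satisfying assignment: A=T, B=F, C=F.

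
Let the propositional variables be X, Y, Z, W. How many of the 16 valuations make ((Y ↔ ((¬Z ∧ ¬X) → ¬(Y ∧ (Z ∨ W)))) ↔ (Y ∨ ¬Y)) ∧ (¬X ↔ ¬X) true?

7

Initial set: {(((Y ↔ ((¬Z ∧ ¬X) → ¬(Y ∧ (Z ∨ W)))) ↔ (Y ∨ ¬Y)) ∧ (¬X ↔ ¬X))}.
(((Y ↔ ((¬Z ∧ ¬X) → ¬(Y ∧ (Z ∨ W)))) ↔ (Y ∨ ¬Y)) ∧ (¬X ↔ ¬X)): α-rule — add ((Y ↔ ((¬Z ∧ ¬X) → ¬(Y ∧ (Z ∨ W)))) ↔ (Y ∨ ¬Y)), (¬X ↔ ¬X).
((Y ↔ ((¬Z ∧ ¬X) → ¬(Y ∧ (Z ∨ W)))) ↔ (Y ∨ ¬Y)): β-rule — branch into (Y ↔ ((¬Z ∧ ¬X) → ¬(Y ∧ (Z ∨ W)))), (Y ∨ ¬Y)  //  ¬(Y ↔ ((¬Z ∧ ¬X) → ¬(Y ∧ (Z ∨ W)))), ¬(Y ∨ ¬Y).
  branch 1 (add (Y ↔ ((¬Z ∧ ¬X) → ¬(Y ∧ (Z ∨ W)))), (Y ∨ ¬Y)):
    (¬X ↔ ¬X): β-rule — branch into ¬X, ¬X  //  ¬¬X, ¬¬X.
      branch 1.1 (add ¬X, ¬X):
        (Y ↔ ((¬Z ∧ ¬X) → ¬(Y ∧ (Z ∨ W)))): β-rule — branch into Y, ((¬Z ∧ ¬X) → ¬(Y ∧ (Z ∨ W)))  //  ¬Y, ¬((¬Z ∧ ¬X) → ¬(Y ∧ (Z ∨ W))).
          branch 1.1.1 (add Y, ((¬Z ∧ ¬X) → ¬(Y ∧ (Z ∨ W)))):
            (Y ∨ ¬Y): β-rule — branch into Y  //  ¬Y.
              branch 1.1.1.1 (add Y):
                ((¬Z ∧ ¬X) → ¬(Y ∧ (Z ∨ W))): β-rule — branch into ¬(¬Z ∧ ¬X)  //  ¬(Y ∧ (Z ∨ W)).
                  branch 1.1.1.1.1 (add ¬(¬Z ∧ ¬X)):
                    ¬(¬Z ∧ ¬X): β-rule — branch into ¬¬Z  //  ¬¬X.
                      branch 1.1.1.1.1.1 (add ¬¬Z):
                        ○ open, literals {X=false, Y=true, Z=true}.
                      branch 1.1.1.1.1.2 (add ¬¬X):
                        × closes — contains both X and ¬X.
                  branch 1.1.1.1.2 (add ¬(Y ∧ (Z ∨ W))):
                    ¬(Y ∧ (Z ∨ W)): β-rule — branch into ¬Y  //  ¬(Z ∨ W).
                      branch 1.1.1.1.2.1 (add ¬Y):
                        × closes — contains both Y and ¬Y.
                      branch 1.1.1.1.2.2 (add ¬(Z ∨ W)):
                        ¬(Z ∨ W): α-rule — add ¬Z, ¬W.
                        ○ open, literals {W=false, X=false, Y=true, Z=false}.
              branch 1.1.1.2 (add ¬Y):
                × closes — contains both Y and ¬Y.
          branch 1.1.2 (add ¬Y, ¬((¬Z ∧ ¬X) → ¬(Y ∧ (Z ∨ W)))):
            ¬((¬Z ∧ ¬X) → ¬(Y ∧ (Z ∨ W))): α-rule — add (¬Z ∧ ¬X), ¬¬(Y ∧ (Z ∨ W)).
            (¬Z ∧ ¬X): α-rule — add ¬Z, ¬X.
            ¬¬(Y ∧ (Z ∨ W)): α-rule — add Y, (Z ∨ W).
            × closes — contains both Y and ¬Y.
      branch 1.2 (add ¬¬X, ¬¬X):
        (Y ↔ ((¬Z ∧ ¬X) → ¬(Y ∧ (Z ∨ W)))): β-rule — branch into Y, ((¬Z ∧ ¬X) → ¬(Y ∧ (Z ∨ W)))  //  ¬Y, ¬((¬Z ∧ ¬X) → ¬(Y ∧ (Z ∨ W))).
          branch 1.2.1 (add Y, ((¬Z ∧ ¬X) → ¬(Y ∧ (Z ∨ W)))):
            (Y ∨ ¬Y): β-rule — branch into Y  //  ¬Y.
              branch 1.2.1.1 (add Y):
                ((¬Z ∧ ¬X) → ¬(Y ∧ (Z ∨ W))): β-rule — branch into ¬(¬Z ∧ ¬X)  //  ¬(Y ∧ (Z ∨ W)).
                  branch 1.2.1.1.1 (add ¬(¬Z ∧ ¬X)):
                    ¬(¬Z ∧ ¬X): β-rule — branch into ¬¬Z  //  ¬¬X.
                      branch 1.2.1.1.1.1 (add ¬¬Z):
                        ○ open, literals {X=true, Y=true, Z=true}.
                      branch 1.2.1.1.1.2 (add ¬¬X):
                        ○ open, literals {X=true, Y=true}.
                  branch 1.2.1.1.2 (add ¬(Y ∧ (Z ∨ W))):
                    ¬(Y ∧ (Z ∨ W)): β-rule — branch into ¬Y  //  ¬(Z ∨ W).
                      branch 1.2.1.1.2.1 (add ¬Y):
                        × closes — contains both Y and ¬Y.
                      branch 1.2.1.1.2.2 (add ¬(Z ∨ W)):
                        ¬(Z ∨ W): α-rule — add ¬Z, ¬W.
                        ○ open, literals {W=false, X=true, Y=true, Z=false}.
              branch 1.2.1.2 (add ¬Y):
                × closes — contains both Y and ¬Y.
          branch 1.2.2 (add ¬Y, ¬((¬Z ∧ ¬X) → ¬(Y ∧ (Z ∨ W)))):
            ¬((¬Z ∧ ¬X) → ¬(Y ∧ (Z ∨ W))): α-rule — add (¬Z ∧ ¬X), ¬¬(Y ∧ (Z ∨ W)).
            (¬Z ∧ ¬X): α-rule — add ¬Z, ¬X.
            × closes — contains both X and ¬X.
  branch 2 (add ¬(Y ↔ ((¬Z ∧ ¬X) → ¬(Y ∧ (Z ∨ W)))), ¬(Y ∨ ¬Y)):
    ¬(Y ∨ ¬Y): α-rule — add ¬Y, ¬¬Y.
    × closes — contains both Y and ¬Y.
8 branches closed, 5 open.
Each open branch fixes some atoms; the unmentioned ones are free. Counting distinct full assignments: branch {X=false, Y=true, Z=true} (W) contributes 2 new; branch {W=false, X=false, Y=true, Z=false} (none free) contributes 1 new; branch {X=true, Y=true, Z=true} (W) contributes 2 new; branch {X=true, Y=true} (Z, W) contributes 2 new; branch {W=false, X=true, Y=true, Z=false} (none free) contributes 0 new. Total: 7.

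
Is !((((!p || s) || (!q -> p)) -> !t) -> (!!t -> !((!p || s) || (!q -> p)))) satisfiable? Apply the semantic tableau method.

Unsatisfiable

Initial set: {!((((!p || s) || (!q -> p)) -> !t) -> (!!t -> !((!p || s) || (!q -> p))))}.
!((((!p || s) || (!q -> p)) -> !t) -> (!!t -> !((!p || s) || (!q -> p)))): α-rule — add (((!p || s) || (!q -> p)) -> !t), !(!!t -> !((!p || s) || (!q -> p))).
!(!!t -> !((!p || s) || (!q -> p))): α-rule — add !!t, !!((!p || s) || (!q -> p)).
!!t: drop double negation, giving t.
(((!p || s) || (!q -> p)) -> !t): β-rule — branch into !((!p || s) || (!q -> p))  //  !t.
  branch 1 (add !((!p || s) || (!q -> p))):
    !((!p || s) || (!q -> p)): α-rule — add !(!p || s), !(!q -> p).
    !(!p || s): α-rule — add !!p, !s.
    !(!q -> p): α-rule — add !q, !p.
    × closes — contains both p and !p.
  branch 2 (add !t):
    × closes — contains both t and !t.
All 2 branches close.
Every branch closed; the formula is unsatisfiable.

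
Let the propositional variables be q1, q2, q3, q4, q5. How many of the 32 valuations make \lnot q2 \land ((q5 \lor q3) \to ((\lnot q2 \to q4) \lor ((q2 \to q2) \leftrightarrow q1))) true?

Initial set: {T (\lnot q2 \land ((q5 \lor q3) \to ((\lnot q2 \to q4) \lor ((q2 \to q2) \leftrightarrow q1))))}.
T (\lnot q2 \land ((q5 \lor q3) \to ((\lnot q2 \to q4) \lor ((q2 \to q2) \leftrightarrow q1)))): α-rule — add T \lnot q2, T ((q5 \lor q3) \to ((\lnot q2 \to q4) \lor ((q2 \to q2) \leftrightarrow q1))).
T ((q5 \lor q3) \to ((\lnot q2 \to q4) \lor ((q2 \to q2) \leftrightarrow q1))): β-rule — branch into F (q5 \lor q3)  //  T ((\lnot q2 \to q4) \lor ((q2 \to q2) \leftrightarrow q1)).
  branch 1 (add F (q5 \lor q3)):
    F (q5 \lor q3): α-rule — add F q5, F q3.
    ○ open, literals {q2=0, q3=0, q5=0}.
  branch 2 (add T ((\lnot q2 \to q4) \lor ((q2 \to q2) \leftrightarrow q1))):
    T ((\lnot q2 \to q4) \lor ((q2 \to q2) \leftrightarrow q1)): β-rule — branch into T (\lnot q2 \to q4)  //  T ((q2 \to q2) \leftrightarrow q1).
      branch 2.1 (add T (\lnot q2 \to q4)):
        T (\lnot q2 \to q4): β-rule — branch into F \lnot q2  //  T q4.
          branch 2.1.1 (add F \lnot q2):
            × closes — contains both q2 and \lnot q2.
          branch 2.1.2 (add T q4):
            ○ open, literals {q2=0, q4=1}.
      branch 2.2 (add T ((q2 \to q2) \leftrightarrow q1)):
        T ((q2 \to q2) \leftrightarrow q1): β-rule — branch into T (q2 \to q2), T q1  //  F (q2 \to q2), F q1.
          branch 2.2.1 (add T (q2 \to q2), T q1):
            T (q2 \to q2): β-rule — branch into F q2  //  T q2.
              branch 2.2.1.1 (add F q2):
                ○ open, literals {q1=1, q2=0}.
              branch 2.2.1.2 (add T q2):
                × closes — contains both q2 and \lnot q2.
          branch 2.2.2 (add F (q2 \to q2), F q1):
            F (q2 \to q2): α-rule — add T q2, F q2.
            × closes — contains both q2 and \lnot q2.
3 branches closed, 3 open.
Each open branch fixes some atoms; the unmentioned ones are free. Counting distinct full assignments: branch {q2=0, q3=0, q5=0} (q1, q4) contributes 4 new; branch {q2=0, q4=1} (q1, q3, q5) contributes 6 new; branch {q1=1, q2=0} (q3, q4, q5) contributes 3 new. Total: 13.

13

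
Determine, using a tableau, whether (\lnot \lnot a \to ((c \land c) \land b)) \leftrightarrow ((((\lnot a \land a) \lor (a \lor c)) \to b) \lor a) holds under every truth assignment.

Assume the negation and expand:
Initial set: {\lnot ((\lnot \lnot a \to ((c \land c) \land b)) \leftrightarrow ((((\lnot a \land a) \lor (a \lor c)) \to b) \lor a))}.
\lnot ((\lnot \lnot a \to ((c \land c) \land b)) \leftrightarrow ((((\lnot a \land a) \lor (a \lor c)) \to b) \lor a)): β-rule — branch into (\lnot \lnot a \to ((c \land c) \land b)), \lnot ((((\lnot a \land a) \lor (a \lor c)) \to b) \lor a)  //  \lnot (\lnot \lnot a \to ((c \land c) \land b)), ((((\lnot a \land a) \lor (a \lor c)) \to b) \lor a).
  branch 1 (add (\lnot \lnot a \to ((c \land c) \land b)), \lnot ((((\lnot a \land a) \lor (a \lor c)) \to b) \lor a)):
    \lnot ((((\lnot a \land a) \lor (a \lor c)) \to b) \lor a): α-rule — add \lnot (((\lnot a \land a) \lor (a \lor c)) \to b), \lnot a.
    \lnot (((\lnot a \land a) \lor (a \lor c)) \to b): α-rule — add ((\lnot a \land a) \lor (a \lor c)), \lnot b.
    (\lnot \lnot a \to ((c \land c) \land b)): β-rule — branch into \lnot \lnot \lnot a  //  ((c \land c) \land b).
      branch 1.1 (add \lnot \lnot \lnot a):
        \lnot \lnot \lnot a: drop double negation, giving \lnot a.
        ((\lnot a \land a) \lor (a \lor c)): β-rule — branch into (\lnot a \land a)  //  (a \lor c).
          branch 1.1.1 (add (\lnot a \land a)):
            (\lnot a \land a): α-rule — add \lnot a, a.
            × closes — contains both a and \lnot a.
          branch 1.1.2 (add (a \lor c)):
            (a \lor c): β-rule — branch into a  //  c.
              branch 1.1.2.1 (add a):
                × closes — contains both a and \lnot a.
              branch 1.1.2.2 (add c):
                ○ open, literals {a=F, b=F, c=T}.
      branch 1.2 (add ((c \land c) \land b)):
        ((c \land c) \land b): α-rule — add (c \land c), b.
        × closes — contains both b and \lnot b.
  branch 2 (add \lnot (\lnot \lnot a \to ((c \land c) \land b)), ((((\lnot a \land a) \lor (a \lor c)) \to b) \lor a)):
    \lnot (\lnot \lnot a \to ((c \land c) \land b)): α-rule — add \lnot \lnot a, \lnot ((c \land c) \land b).
    \lnot \lnot a: drop double negation, giving a.
    ((((\lnot a \land a) \lor (a \lor c)) \to b) \lor a): β-rule — branch into (((\lnot a \land a) \lor (a \lor c)) \to b)  //  a.
      branch 2.1 (add (((\lnot a \land a) \lor (a \lor c)) \to b)):
        \lnot ((c \land c) \land b): β-rule — branch into \lnot (c \land c)  //  \lnot b.
          branch 2.1.1 (add \lnot (c \land c)):
            (((\lnot a \land a) \lor (a \lor c)) \to b): β-rule — branch into \lnot ((\lnot a \land a) \lor (a \lor c))  //  b.
              branch 2.1.1.1 (add \lnot ((\lnot a \land a) \lor (a \lor c))):
                \lnot ((\lnot a \land a) \lor (a \lor c)): α-rule — add \lnot (\lnot a \land a), \lnot (a \lor c).
                \lnot (a \lor c): α-rule — add \lnot a, \lnot c.
                × closes — contains both a and \lnot a.
              branch 2.1.1.2 (add b):
                \lnot (c \land c): β-rule — branch into \lnot c  //  \lnot c.
                  branch 2.1.1.2.1 (add \lnot c):
                    ○ open, literals {a=T, b=T, c=F}.
                  branch 2.1.1.2.2 (add \lnot c):
                    ○ open, literals {a=T, b=T, c=F}.
          branch 2.1.2 (add \lnot b):
            (((\lnot a \land a) \lor (a \lor c)) \to b): β-rule — branch into \lnot ((\lnot a \land a) \lor (a \lor c))  //  b.
              branch 2.1.2.1 (add \lnot ((\lnot a \land a) \lor (a \lor c))):
                \lnot ((\lnot a \land a) \lor (a \lor c)): α-rule — add \lnot (\lnot a \land a), \lnot (a \lor c).
                \lnot (a \lor c): α-rule — add \lnot a, \lnot c.
                × closes — contains both a and \lnot a.
              branch 2.1.2.2 (add b):
                × closes — contains both b and \lnot b.
      branch 2.2 (add a):
        \lnot ((c \land c) \land b): β-rule — branch into \lnot (c \land c)  //  \lnot b.
          branch 2.2.1 (add \lnot (c \land c)):
            \lnot (c \land c): β-rule — branch into \lnot c  //  \lnot c.
              branch 2.2.1.1 (add \lnot c):
                ○ open, literals {a=T, c=F}.
              branch 2.2.1.2 (add \lnot c):
                ○ open, literals {a=T, c=F}.
          branch 2.2.2 (add \lnot b):
            ○ open, literals {a=T, b=F}.
6 branches closed, 6 open.
An open branch gives a countermodel: a=F, b=F, c=T (unmentioned atoms arbitrary); under it the original formula is false.

Not valid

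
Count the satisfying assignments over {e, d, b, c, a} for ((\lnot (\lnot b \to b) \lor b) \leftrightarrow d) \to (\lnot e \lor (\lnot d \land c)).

Initial set: {T (((\lnot (\lnot b \to b) \lor b) \leftrightarrow d) \to (\lnot e \lor (\lnot d \land c)))}.
T (((\lnot (\lnot b \to b) \lor b) \leftrightarrow d) \to (\lnot e \lor (\lnot d \land c))): β-rule — branch into F ((\lnot (\lnot b \to b) \lor b) \leftrightarrow d)  //  T (\lnot e \lor (\lnot d \land c)).
  branch 1 (add F ((\lnot (\lnot b \to b) \lor b) \leftrightarrow d)):
    F ((\lnot (\lnot b \to b) \lor b) \leftrightarrow d): β-rule — branch into T (\lnot (\lnot b \to b) \lor b), F d  //  F (\lnot (\lnot b \to b) \lor b), T d.
      branch 1.1 (add T (\lnot (\lnot b \to b) \lor b), F d):
        T (\lnot (\lnot b \to b) \lor b): β-rule — branch into T \lnot (\lnot b \to b)  //  T b.
          branch 1.1.1 (add T \lnot (\lnot b \to b)):
            T \lnot (\lnot b \to b): α-rule — add T \lnot b, F b.
            ○ open, literals {b=false, d=false}.
          branch 1.1.2 (add T b):
            ○ open, literals {b=true, d=false}.
      branch 1.2 (add F (\lnot (\lnot b \to b) \lor b), T d):
        F (\lnot (\lnot b \to b) \lor b): α-rule — add F \lnot (\lnot b \to b), F b.
        F \lnot (\lnot b \to b): β-rule — branch into F \lnot b  //  T b.
          branch 1.2.1 (add F \lnot b):
            × closes — contains both b and \lnot b.
          branch 1.2.2 (add T b):
            × closes — contains both b and \lnot b.
  branch 2 (add T (\lnot e \lor (\lnot d \land c))):
    T (\lnot e \lor (\lnot d \land c)): β-rule — branch into T \lnot e  //  T (\lnot d \land c).
      branch 2.1 (add T \lnot e):
        ○ open, literals {e=false}.
      branch 2.2 (add T (\lnot d \land c)):
        T (\lnot d \land c): α-rule — add T \lnot d, T c.
        ○ open, literals {c=true, d=false}.
2 branches closed, 4 open.
Each open branch fixes some atoms; the unmentioned ones are free. Counting distinct full assignments: branch {b=false, d=false} (e, c, a) contributes 8 new; branch {b=true, d=false} (e, c, a) contributes 8 new; branch {e=false} (d, b, c, a) contributes 8 new; branch {c=true, d=false} (e, b, a) contributes 0 new. Total: 24.

24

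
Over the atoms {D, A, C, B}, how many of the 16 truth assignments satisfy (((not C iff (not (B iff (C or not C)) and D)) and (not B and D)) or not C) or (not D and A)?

10

Initial set: {((((not C iff (not (B iff (C or not C)) and D)) and (not B and D)) or not C) or (not D and A))}.
((((not C iff (not (B iff (C or not C)) and D)) and (not B and D)) or not C) or (not D and A)): β-rule — branch into (((not C iff (not (B iff (C or not C)) and D)) and (not B and D)) or not C)  //  (not D and A).
  branch 1 (add (((not C iff (not (B iff (C or not C)) and D)) and (not B and D)) or not C)):
    (((not C iff (not (B iff (C or not C)) and D)) and (not B and D)) or not C): β-rule — branch into ((not C iff (not (B iff (C or not C)) and D)) and (not B and D))  //  not C.
      branch 1.1 (add ((not C iff (not (B iff (C or not C)) and D)) and (not B and D))):
        ((not C iff (not (B iff (C or not C)) and D)) and (not B and D)): α-rule — add (not C iff (not (B iff (C or not C)) and D)), (not B and D).
        (not B and D): α-rule — add not B, D.
        (not C iff (not (B iff (C or not C)) and D)): β-rule — branch into not C, (not (B iff (C or not C)) and D)  //  not not C, not (not (B iff (C or not C)) and D).
          branch 1.1.1 (add not C, (not (B iff (C or not C)) and D)):
            (not (B iff (C or not C)) and D): α-rule — add not (B iff (C or not C)), D.
            not (B iff (C or not C)): β-rule — branch into B, not (C or not C)  //  not B, (C or not C).
              branch 1.1.1.1 (add B, not (C or not C)):
                × closes — contains both B and not B.
              branch 1.1.1.2 (add not B, (C or not C)):
                (C or not C): β-rule — branch into C  //  not C.
                  branch 1.1.1.2.1 (add C):
                    × closes — contains both C and not C.
                  branch 1.1.1.2.2 (add not C):
                    ○ open, literals {B=false, C=false, D=true}.
          branch 1.1.2 (add not not C, not (not (B iff (C or not C)) and D)):
            not (not (B iff (C or not C)) and D): β-rule — branch into not not (B iff (C or not C))  //  not D.
              branch 1.1.2.1 (add not not (B iff (C or not C))):
                not not (B iff (C or not C)): β-rule — branch into B, (C or not C)  //  not B, not (C or not C).
                  branch 1.1.2.1.1 (add B, (C or not C)):
                    × closes — contains both B and not B.
                  branch 1.1.2.1.2 (add not B, not (C or not C)):
                    not (C or not C): α-rule — add not C, not not C.
                    × closes — contains both C and not C.
              branch 1.1.2.2 (add not D):
                × closes — contains both D and not D.
      branch 1.2 (add not C):
        ○ open, literals {C=false}.
  branch 2 (add (not D and A)):
    (not D and A): α-rule — add not D, A.
    ○ open, literals {A=true, D=false}.
5 branches closed, 3 open.
Each open branch fixes some atoms; the unmentioned ones are free. Counting distinct full assignments: branch {B=false, C=false, D=true} (A) contributes 2 new; branch {C=false} (D, A, B) contributes 6 new; branch {A=true, D=false} (C, B) contributes 2 new. Total: 10.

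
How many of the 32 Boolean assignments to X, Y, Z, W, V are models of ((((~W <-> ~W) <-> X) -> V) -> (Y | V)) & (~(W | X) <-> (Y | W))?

Initial set: {(((((~W <-> ~W) <-> X) -> V) -> (Y | V)) & (~(W | X) <-> (Y | W)))}.
(((((~W <-> ~W) <-> X) -> V) -> (Y | V)) & (~(W | X) <-> (Y | W))): α-rule — add ((((~W <-> ~W) <-> X) -> V) -> (Y | V)), (~(W | X) <-> (Y | W)).
((((~W <-> ~W) <-> X) -> V) -> (Y | V)): β-rule — branch into ~(((~W <-> ~W) <-> X) -> V)  //  (Y | V).
  branch 1 (add ~(((~W <-> ~W) <-> X) -> V)):
    ~(((~W <-> ~W) <-> X) -> V): α-rule — add ((~W <-> ~W) <-> X), ~V.
    (~(W | X) <-> (Y | W)): β-rule — branch into ~(W | X), (Y | W)  //  ~~(W | X), ~(Y | W).
      branch 1.1 (add ~(W | X), (Y | W)):
        ~(W | X): α-rule — add ~W, ~X.
        ((~W <-> ~W) <-> X): β-rule — branch into (~W <-> ~W), X  //  ~(~W <-> ~W), ~X.
          branch 1.1.1 (add (~W <-> ~W), X):
            × closes — contains both X and ~X.
          branch 1.1.2 (add ~(~W <-> ~W), ~X):
            (Y | W): β-rule — branch into Y  //  W.
              branch 1.1.2.1 (add Y):
                ~(~W <-> ~W): β-rule — branch into ~W, ~~W  //  ~~W, ~W.
                  branch 1.1.2.1.1 (add ~W, ~~W):
                    × closes — contains both W and ~W.
                  branch 1.1.2.1.2 (add ~~W, ~W):
                    × closes — contains both W and ~W.
              branch 1.1.2.2 (add W):
                × closes — contains both W and ~W.
      branch 1.2 (add ~~(W | X), ~(Y | W)):
        ~(Y | W): α-rule — add ~Y, ~W.
        ((~W <-> ~W) <-> X): β-rule — branch into (~W <-> ~W), X  //  ~(~W <-> ~W), ~X.
          branch 1.2.1 (add (~W <-> ~W), X):
            ~~(W | X): β-rule — branch into W  //  X.
              branch 1.2.1.1 (add W):
                × closes — contains both W and ~W.
              branch 1.2.1.2 (add X):
                (~W <-> ~W): β-rule — branch into ~W, ~W  //  ~~W, ~~W.
                  branch 1.2.1.2.1 (add ~W, ~W):
                    ○ open, literals {V=F, W=F, X=T, Y=F}.
                  branch 1.2.1.2.2 (add ~~W, ~~W):
                    × closes — contains both W and ~W.
          branch 1.2.2 (add ~(~W <-> ~W), ~X):
            ~~(W | X): β-rule — branch into W  //  X.
              branch 1.2.2.1 (add W):
                × closes — contains both W and ~W.
              branch 1.2.2.2 (add X):
                × closes — contains both X and ~X.
  branch 2 (add (Y | V)):
    (~(W | X) <-> (Y | W)): β-rule — branch into ~(W | X), (Y | W)  //  ~~(W | X), ~(Y | W).
      branch 2.1 (add ~(W | X), (Y | W)):
        ~(W | X): α-rule — add ~W, ~X.
        (Y | V): β-rule — branch into Y  //  V.
          branch 2.1.1 (add Y):
            (Y | W): β-rule — branch into Y  //  W.
              branch 2.1.1.1 (add Y):
                ○ open, literals {W=F, X=F, Y=T}.
              branch 2.1.1.2 (add W):
                × closes — contains both W and ~W.
          branch 2.1.2 (add V):
            (Y | W): β-rule — branch into Y  //  W.
              branch 2.1.2.1 (add Y):
                ○ open, literals {V=T, W=F, X=F, Y=T}.
              branch 2.1.2.2 (add W):
                × closes — contains both W and ~W.
      branch 2.2 (add ~~(W | X), ~(Y | W)):
        ~(Y | W): α-rule — add ~Y, ~W.
        (Y | V): β-rule — branch into Y  //  V.
          branch 2.2.1 (add Y):
            × closes — contains both Y and ~Y.
          branch 2.2.2 (add V):
            ~~(W | X): β-rule — branch into W  //  X.
              branch 2.2.2.1 (add W):
                × closes — contains both W and ~W.
              branch 2.2.2.2 (add X):
                ○ open, literals {V=T, W=F, X=T, Y=F}.
12 branches closed, 4 open.
Each open branch fixes some atoms; the unmentioned ones are free. Counting distinct full assignments: branch {V=F, W=F, X=T, Y=F} (Z) contributes 2 new; branch {W=F, X=F, Y=T} (Z, V) contributes 4 new; branch {V=T, W=F, X=F, Y=T} (Z) contributes 0 new; branch {V=T, W=F, X=T, Y=F} (Z) contributes 2 new. Total: 8.

8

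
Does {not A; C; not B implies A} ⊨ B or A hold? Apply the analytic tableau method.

Initial set: {not A; C; (not B implies A); not (B or A)}.
not (B or A): α-rule — add not B, not A.
(not B implies A): β-rule — branch into not not B  //  A.
  branch 1 (add not not B):
    × closes — contains both B and not B.
  branch 2 (add A):
    × closes — contains both A and not A.
All 2 branches close.
Every branch closed, so the premises entail the conclusion.

Yes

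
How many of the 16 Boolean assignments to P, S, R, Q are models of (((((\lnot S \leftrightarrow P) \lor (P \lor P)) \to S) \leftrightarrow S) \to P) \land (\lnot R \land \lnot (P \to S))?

2

Initial set: {((((((\lnot S \leftrightarrow P) \lor (P \lor P)) \to S) \leftrightarrow S) \to P) \land (\lnot R \land \lnot (P \to S)))}.
((((((\lnot S \leftrightarrow P) \lor (P \lor P)) \to S) \leftrightarrow S) \to P) \land (\lnot R \land \lnot (P \to S))): α-rule — add (((((\lnot S \leftrightarrow P) \lor (P \lor P)) \to S) \leftrightarrow S) \to P), (\lnot R \land \lnot (P \to S)).
(\lnot R \land \lnot (P \to S)): α-rule — add \lnot R, \lnot (P \to S).
\lnot (P \to S): α-rule — add P, \lnot S.
(((((\lnot S \leftrightarrow P) \lor (P \lor P)) \to S) \leftrightarrow S) \to P): β-rule — branch into \lnot ((((\lnot S \leftrightarrow P) \lor (P \lor P)) \to S) \leftrightarrow S)  //  P.
  branch 1 (add \lnot ((((\lnot S \leftrightarrow P) \lor (P \lor P)) \to S) \leftrightarrow S)):
    \lnot ((((\lnot S \leftrightarrow P) \lor (P \lor P)) \to S) \leftrightarrow S): β-rule — branch into (((\lnot S \leftrightarrow P) \lor (P \lor P)) \to S), \lnot S  //  \lnot (((\lnot S \leftrightarrow P) \lor (P \lor P)) \to S), S.
      branch 1.1 (add (((\lnot S \leftrightarrow P) \lor (P \lor P)) \to S), \lnot S):
        (((\lnot S \leftrightarrow P) \lor (P \lor P)) \to S): β-rule — branch into \lnot ((\lnot S \leftrightarrow P) \lor (P \lor P))  //  S.
          branch 1.1.1 (add \lnot ((\lnot S \leftrightarrow P) \lor (P \lor P))):
            \lnot ((\lnot S \leftrightarrow P) \lor (P \lor P)): α-rule — add \lnot (\lnot S \leftrightarrow P), \lnot (P \lor P).
            \lnot (P \lor P): α-rule — add \lnot P, \lnot P.
            × closes — contains both P and \lnot P.
          branch 1.1.2 (add S):
            × closes — contains both S and \lnot S.
      branch 1.2 (add \lnot (((\lnot S \leftrightarrow P) \lor (P \lor P)) \to S), S):
        × closes — contains both S and \lnot S.
  branch 2 (add P):
    ○ open, literals {P=true, R=false, S=false}.
3 branches closed, 1 open.
Each open branch fixes some atoms; the unmentioned ones are free. Counting distinct full assignments: branch {P=true, R=false, S=false} (Q) contributes 2 new. Total: 2.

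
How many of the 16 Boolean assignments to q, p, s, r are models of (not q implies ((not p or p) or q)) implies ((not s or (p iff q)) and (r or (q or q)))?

9

Initial set: {((not q implies ((not p or p) or q)) implies ((not s or (p iff q)) and (r or (q or q))))}.
((not q implies ((not p or p) or q)) implies ((not s or (p iff q)) and (r or (q or q)))): β-rule — branch into not (not q implies ((not p or p) or q))  //  ((not s or (p iff q)) and (r or (q or q))).
  branch 1 (add not (not q implies ((not p or p) or q))):
    not (not q implies ((not p or p) or q)): α-rule — add not q, not ((not p or p) or q).
    not ((not p or p) or q): α-rule — add not (not p or p), not q.
    not (not p or p): α-rule — add not not p, not p.
    × closes — contains both p and not p.
  branch 2 (add ((not s or (p iff q)) and (r or (q or q)))):
    ((not s or (p iff q)) and (r or (q or q))): α-rule — add (not s or (p iff q)), (r or (q or q)).
    (not s or (p iff q)): β-rule — branch into not s  //  (p iff q).
      branch 2.1 (add not s):
        (r or (q or q)): β-rule — branch into r  //  (q or q).
          branch 2.1.1 (add r):
            ○ open, literals {r=T, s=F}.
          branch 2.1.2 (add (q or q)):
            (q or q): β-rule — branch into q  //  q.
              branch 2.1.2.1 (add q):
                ○ open, literals {q=T, s=F}.
              branch 2.1.2.2 (add q):
                ○ open, literals {q=T, s=F}.
      branch 2.2 (add (p iff q)):
        (r or (q or q)): β-rule — branch into r  //  (q or q).
          branch 2.2.1 (add r):
            (p iff q): β-rule — branch into p, q  //  not p, not q.
              branch 2.2.1.1 (add p, q):
                ○ open, literals {p=T, q=T, r=T}.
              branch 2.2.1.2 (add not p, not q):
                ○ open, literals {p=F, q=F, r=T}.
          branch 2.2.2 (add (q or q)):
            (p iff q): β-rule — branch into p, q  //  not p, not q.
              branch 2.2.2.1 (add p, q):
                (q or q): β-rule — branch into q  //  q.
                  branch 2.2.2.1.1 (add q):
                    ○ open, literals {p=T, q=T}.
                  branch 2.2.2.1.2 (add q):
                    ○ open, literals {p=T, q=T}.
              branch 2.2.2.2 (add not p, not q):
                (q or q): β-rule — branch into q  //  q.
                  branch 2.2.2.2.1 (add q):
                    × closes — contains both q and not q.
                  branch 2.2.2.2.2 (add q):
                    × closes — contains both q and not q.
3 branches closed, 7 open.
Each open branch fixes some atoms; the unmentioned ones are free. Counting distinct full assignments: branch {r=T, s=F} (q, p) contributes 4 new; branch {q=T, s=F} (p, r) contributes 2 new; branch {q=T, s=F} (p, r) contributes 0 new; branch {p=T, q=T, r=T} (s) contributes 1 new; branch {p=F, q=F, r=T} (s) contributes 1 new; branch {p=T, q=T} (s, r) contributes 1 new; branch {p=T, q=T} (s, r) contributes 0 new. Total: 9.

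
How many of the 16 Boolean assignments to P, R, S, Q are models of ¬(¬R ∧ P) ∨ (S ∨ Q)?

15

Initial set: {(¬(¬R ∧ P) ∨ (S ∨ Q))}.
(¬(¬R ∧ P) ∨ (S ∨ Q)): β-rule — branch into ¬(¬R ∧ P)  //  (S ∨ Q).
  branch 1 (add ¬(¬R ∧ P)):
    ¬(¬R ∧ P): β-rule — branch into ¬¬R  //  ¬P.
      branch 1.1 (add ¬¬R):
        ○ open, literals {R=true}.
      branch 1.2 (add ¬P):
        ○ open, literals {P=false}.
  branch 2 (add (S ∨ Q)):
    (S ∨ Q): β-rule — branch into S  //  Q.
      branch 2.1 (add S):
        ○ open, literals {S=true}.
      branch 2.2 (add Q):
        ○ open, literals {Q=true}.
0 branches closed, 4 open.
Each open branch fixes some atoms; the unmentioned ones are free. Counting distinct full assignments: branch {R=true} (P, S, Q) contributes 8 new; branch {P=false} (R, S, Q) contributes 4 new; branch {S=true} (P, R, Q) contributes 2 new; branch {Q=true} (P, R, S) contributes 1 new. Total: 15.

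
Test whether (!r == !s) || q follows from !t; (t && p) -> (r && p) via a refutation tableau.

No

Initial set: {!t; ((t && p) -> (r && p)); !((!r == !s) || q)}.
!((!r == !s) || q): α-rule — add !(!r == !s), !q.
((t && p) -> (r && p)): β-rule — branch into !(t && p)  //  (r && p).
  branch 1 (add !(t && p)):
    !(!r == !s): β-rule — branch into !r, !!s  //  !!r, !s.
      branch 1.1 (add !r, !!s):
        !(t && p): β-rule — branch into !t  //  !p.
          branch 1.1.1 (add !t):
            ○ open, literals {q=false, r=false, s=true, t=false}.
          branch 1.1.2 (add !p):
            ○ open, literals {p=false, q=false, r=false, s=true, t=false}.
      branch 1.2 (add !!r, !s):
        !(t && p): β-rule — branch into !t  //  !p.
          branch 1.2.1 (add !t):
            ○ open, literals {q=false, r=true, s=false, t=false}.
          branch 1.2.2 (add !p):
            ○ open, literals {p=false, q=false, r=true, s=false, t=false}.
  branch 2 (add (r && p)):
    (r && p): α-rule — add r, p.
    !(!r == !s): β-rule — branch into !r, !!s  //  !!r, !s.
      branch 2.1 (add !r, !!s):
        × closes — contains both r and !r.
      branch 2.2 (add !!r, !s):
        ○ open, literals {p=true, q=false, r=true, s=false, t=false}.
1 branch closed, 5 open.
An open branch gives a countermodel: q=false, r=false, s=true, t=false (unmentioned atoms arbitrary); the premises hold there but the conclusion fails.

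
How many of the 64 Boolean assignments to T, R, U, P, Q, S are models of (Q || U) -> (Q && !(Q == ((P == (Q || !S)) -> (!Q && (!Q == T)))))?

32

Initial set: {((Q || U) -> (Q && !(Q == ((P == (Q || !S)) -> (!Q && (!Q == T))))))}.
((Q || U) -> (Q && !(Q == ((P == (Q || !S)) -> (!Q && (!Q == T)))))): β-rule — branch into !(Q || U)  //  (Q && !(Q == ((P == (Q || !S)) -> (!Q && (!Q == T))))).
  branch 1 (add !(Q || U)):
    !(Q || U): α-rule — add !Q, !U.
    ○ open, literals {Q=0, U=0}.
  branch 2 (add (Q && !(Q == ((P == (Q || !S)) -> (!Q && (!Q == T)))))):
    (Q && !(Q == ((P == (Q || !S)) -> (!Q && (!Q == T))))): α-rule — add Q, !(Q == ((P == (Q || !S)) -> (!Q && (!Q == T)))).
    !(Q == ((P == (Q || !S)) -> (!Q && (!Q == T)))): β-rule — branch into Q, !((P == (Q || !S)) -> (!Q && (!Q == T)))  //  !Q, ((P == (Q || !S)) -> (!Q && (!Q == T))).
      branch 2.1 (add Q, !((P == (Q || !S)) -> (!Q && (!Q == T)))):
        !((P == (Q || !S)) -> (!Q && (!Q == T))): α-rule — add (P == (Q || !S)), !(!Q && (!Q == T)).
        (P == (Q || !S)): β-rule — branch into P, (Q || !S)  //  !P, !(Q || !S).
          branch 2.1.1 (add P, (Q || !S)):
            !(!Q && (!Q == T)): β-rule — branch into !!Q  //  !(!Q == T).
              branch 2.1.1.1 (add !!Q):
                (Q || !S): β-rule — branch into Q  //  !S.
                  branch 2.1.1.1.1 (add Q):
                    ○ open, literals {P=1, Q=1}.
                  branch 2.1.1.1.2 (add !S):
                    ○ open, literals {P=1, Q=1, S=0}.
              branch 2.1.1.2 (add !(!Q == T)):
                (Q || !S): β-rule — branch into Q  //  !S.
                  branch 2.1.1.2.1 (add Q):
                    !(!Q == T): β-rule — branch into !Q, !T  //  !!Q, T.
                      branch 2.1.1.2.1.1 (add !Q, !T):
                        × closes — contains both Q and !Q.
                      branch 2.1.1.2.1.2 (add !!Q, T):
                        ○ open, literals {P=1, Q=1, T=1}.
                  branch 2.1.1.2.2 (add !S):
                    !(!Q == T): β-rule — branch into !Q, !T  //  !!Q, T.
                      branch 2.1.1.2.2.1 (add !Q, !T):
                        × closes — contains both Q and !Q.
                      branch 2.1.1.2.2.2 (add !!Q, T):
                        ○ open, literals {P=1, Q=1, S=0, T=1}.
          branch 2.1.2 (add !P, !(Q || !S)):
            !(Q || !S): α-rule — add !Q, !!S.
            × closes — contains both Q and !Q.
      branch 2.2 (add !Q, ((P == (Q || !S)) -> (!Q && (!Q == T)))):
        × closes — contains both Q and !Q.
4 branches closed, 5 open.
Each open branch fixes some atoms; the unmentioned ones are free. Counting distinct full assignments: branch {Q=0, U=0} (T, R, P, S) contributes 16 new; branch {P=1, Q=1} (T, R, U, S) contributes 16 new; branch {P=1, Q=1, S=0} (T, R, U) contributes 0 new; branch {P=1, Q=1, T=1} (R, U, S) contributes 0 new; branch {P=1, Q=1, S=0, T=1} (R, U) contributes 0 new. Total: 32.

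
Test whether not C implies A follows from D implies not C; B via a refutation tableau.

Initial set: {T (D implies not C); T B; F (not C implies A)}.
F (not C implies A): α-rule — add T not C, F A.
T (D implies not C): β-rule — branch into F D  //  T not C.
  branch 1 (add F D):
    ○ open, literals {A=F, B=T, C=F, D=F}.
  branch 2 (add T not C):
    ○ open, literals {A=F, B=T, C=F}.
0 branches closed, 2 open.
An open branch gives a countermodel: A=F, B=T, C=F, D=F (unmentioned atoms arbitrary); the premises hold there but the conclusion fails.

No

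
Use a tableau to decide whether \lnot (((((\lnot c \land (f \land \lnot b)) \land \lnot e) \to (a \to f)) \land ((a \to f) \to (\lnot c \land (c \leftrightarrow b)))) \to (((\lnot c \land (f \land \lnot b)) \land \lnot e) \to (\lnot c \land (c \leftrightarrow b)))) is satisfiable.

Unsatisfiable

Initial set: {T \lnot (((((\lnot c \land (f \land \lnot b)) \land \lnot e) \to (a \to f)) \land ((a \to f) \to (\lnot c \land (c \leftrightarrow b)))) \to (((\lnot c \land (f \land \lnot b)) \land \lnot e) \to (\lnot c \land (c \leftrightarrow b))))}.
T \lnot (((((\lnot c \land (f \land \lnot b)) \land \lnot e) \to (a \to f)) \land ((a \to f) \to (\lnot c \land (c \leftrightarrow b)))) \to (((\lnot c \land (f \land \lnot b)) \land \lnot e) \to (\lnot c \land (c \leftrightarrow b)))): α-rule — add T ((((\lnot c \land (f \land \lnot b)) \land \lnot e) \to (a \to f)) \land ((a \to f) \to (\lnot c \land (c \leftrightarrow b)))), F (((\lnot c \land (f \land \lnot b)) \land \lnot e) \to (\lnot c \land (c \leftrightarrow b))).
T ((((\lnot c \land (f \land \lnot b)) \land \lnot e) \to (a \to f)) \land ((a \to f) \to (\lnot c \land (c \leftrightarrow b)))): α-rule — add T (((\lnot c \land (f \land \lnot b)) \land \lnot e) \to (a \to f)), T ((a \to f) \to (\lnot c \land (c \leftrightarrow b))).
F (((\lnot c \land (f \land \lnot b)) \land \lnot e) \to (\lnot c \land (c \leftrightarrow b))): α-rule — add T ((\lnot c \land (f \land \lnot b)) \land \lnot e), F (\lnot c \land (c \leftrightarrow b)).
T ((\lnot c \land (f \land \lnot b)) \land \lnot e): α-rule — add T (\lnot c \land (f \land \lnot b)), T \lnot e.
T (\lnot c \land (f \land \lnot b)): α-rule — add T \lnot c, T (f \land \lnot b).
T (f \land \lnot b): α-rule — add T f, T \lnot b.
T (((\lnot c \land (f \land \lnot b)) \land \lnot e) \to (a \to f)): β-rule — branch into F ((\lnot c \land (f \land \lnot b)) \land \lnot e)  //  T (a \to f).
  branch 1 (add F ((\lnot c \land (f \land \lnot b)) \land \lnot e)):
    T ((a \to f) \to (\lnot c \land (c \leftrightarrow b))): β-rule — branch into F (a \to f)  //  T (\lnot c \land (c \leftrightarrow b)).
      branch 1.1 (add F (a \to f)):
        F (a \to f): α-rule — add T a, F f.
        × closes — contains both f and \lnot f.
      branch 1.2 (add T (\lnot c \land (c \leftrightarrow b))):
        T (\lnot c \land (c \leftrightarrow b)): α-rule — add T \lnot c, T (c \leftrightarrow b).
        F (\lnot c \land (c \leftrightarrow b)): β-rule — branch into F \lnot c  //  F (c \leftrightarrow b).
          branch 1.2.1 (add F \lnot c):
            × closes — contains both c and \lnot c.
          branch 1.2.2 (add F (c \leftrightarrow b)):
            F ((\lnot c \land (f \land \lnot b)) \land \lnot e): β-rule — branch into F (\lnot c \land (f \land \lnot b))  //  F \lnot e.
              branch 1.2.2.1 (add F (\lnot c \land (f \land \lnot b))):
                T (c \leftrightarrow b): β-rule — branch into T c, T b  //  F c, F b.
                  branch 1.2.2.1.1 (add T c, T b):
                    × closes — contains both c and \lnot c.
                  branch 1.2.2.1.2 (add F c, F b):
                    F (c \leftrightarrow b): β-rule — branch into T c, F b  //  F c, T b.
                      branch 1.2.2.1.2.1 (add T c, F b):
                        × closes — contains both c and \lnot c.
                      branch 1.2.2.1.2.2 (add F c, T b):
                        × closes — contains both b and \lnot b.
              branch 1.2.2.2 (add F \lnot e):
                × closes — contains both e and \lnot e.
  branch 2 (add T (a \to f)):
    T ((a \to f) \to (\lnot c \land (c \leftrightarrow b))): β-rule — branch into F (a \to f)  //  T (\lnot c \land (c \leftrightarrow b)).
      branch 2.1 (add F (a \to f)):
        F (a \to f): α-rule — add T a, F f.
        × closes — contains both f and \lnot f.
      branch 2.2 (add T (\lnot c \land (c \leftrightarrow b))):
        T (\lnot c \land (c \leftrightarrow b)): α-rule — add T \lnot c, T (c \leftrightarrow b).
        F (\lnot c \land (c \leftrightarrow b)): β-rule — branch into F \lnot c  //  F (c \leftrightarrow b).
          branch 2.2.1 (add F \lnot c):
            × closes — contains both c and \lnot c.
          branch 2.2.2 (add F (c \leftrightarrow b)):
            T (a \to f): β-rule — branch into F a  //  T f.
              branch 2.2.2.1 (add F a):
                T (c \leftrightarrow b): β-rule — branch into T c, T b  //  F c, F b.
                  branch 2.2.2.1.1 (add T c, T b):
                    × closes — contains both c and \lnot c.
                  branch 2.2.2.1.2 (add F c, F b):
                    F (c \leftrightarrow b): β-rule — branch into T c, F b  //  F c, T b.
                      branch 2.2.2.1.2.1 (add T c, F b):
                        × closes — contains both c and \lnot c.
                      branch 2.2.2.1.2.2 (add F c, T b):
                        × closes — contains both b and \lnot b.
              branch 2.2.2.2 (add T f):
                T (c \leftrightarrow b): β-rule — branch into T c, T b  //  F c, F b.
                  branch 2.2.2.2.1 (add T c, T b):
                    × closes — contains both c and \lnot c.
                  branch 2.2.2.2.2 (add F c, F b):
                    F (c \leftrightarrow b): β-rule — branch into T c, F b  //  F c, T b.
                      branch 2.2.2.2.2.1 (add T c, F b):
                        × closes — contains both c and \lnot c.
                      branch 2.2.2.2.2.2 (add F c, T b):
                        × closes — contains both b and \lnot b.
All 14 branches close.
Every branch closed; the formula is unsatisfiable.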